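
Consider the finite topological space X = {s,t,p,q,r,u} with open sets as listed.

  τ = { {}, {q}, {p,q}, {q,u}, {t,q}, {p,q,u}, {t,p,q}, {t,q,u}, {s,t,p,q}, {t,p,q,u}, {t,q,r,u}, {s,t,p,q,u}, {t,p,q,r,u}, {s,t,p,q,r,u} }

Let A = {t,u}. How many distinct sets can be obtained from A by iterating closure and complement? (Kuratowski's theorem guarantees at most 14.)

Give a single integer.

6

complement {s,p,q,r}; its interior {p,q}; cl(A) = X∖{p,q} = {s,t,r,u}
With k = closure, c = complement:
  1. A     = {t,u}
  2. kA    = {s,t,r,u}
  3. cA    = {s,p,q,r}
  4. ckA   = {p,q}
  5. kcA   = {s,t,p,q,r,u}
  6. ckcA  = {}
k, c of each give nothing new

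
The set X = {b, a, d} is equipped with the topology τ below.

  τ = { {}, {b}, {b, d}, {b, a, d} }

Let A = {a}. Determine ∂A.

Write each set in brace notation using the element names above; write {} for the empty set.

{a}

opens ⊆ A: {}; union → int = {}
complement {b, d}; its interior {b, d}; cl(A) = X∖{b, d} = {a}
boundary = {a} ∖ {} = {a}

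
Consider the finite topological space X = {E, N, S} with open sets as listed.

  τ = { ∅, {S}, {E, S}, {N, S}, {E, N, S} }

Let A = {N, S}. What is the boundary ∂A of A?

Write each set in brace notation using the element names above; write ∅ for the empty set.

open subsets of A: ∅, {S}, {N, S}; so int(A) = {N, S}
closure: X∖int(X∖A) = X∖∅ = {E, N, S}
∂A = {E, N, S} minus {N, S} = {E}

{E}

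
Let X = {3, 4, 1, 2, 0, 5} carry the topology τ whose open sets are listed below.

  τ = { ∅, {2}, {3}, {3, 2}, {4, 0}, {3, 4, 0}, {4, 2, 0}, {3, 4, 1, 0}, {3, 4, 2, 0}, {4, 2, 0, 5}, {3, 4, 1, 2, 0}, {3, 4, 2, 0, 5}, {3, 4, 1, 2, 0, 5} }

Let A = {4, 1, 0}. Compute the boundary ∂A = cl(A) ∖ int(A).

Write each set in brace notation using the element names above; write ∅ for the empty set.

U open, U⊆A: ∅, {4, 0}. int(A) = ⋃ = {4, 0}
X∖A={3, 2, 5}, int(X∖A)={3, 2}, hence cl(A)={4, 1, 0, 5}
∂A: remove int from cl → {1, 5}

{1, 5}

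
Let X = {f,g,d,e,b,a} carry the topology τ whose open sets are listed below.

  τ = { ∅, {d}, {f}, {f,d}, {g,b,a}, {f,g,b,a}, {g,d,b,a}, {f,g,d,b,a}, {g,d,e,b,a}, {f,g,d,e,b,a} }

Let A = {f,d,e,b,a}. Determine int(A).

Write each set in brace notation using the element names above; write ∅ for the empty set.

{f,d}

opens ⊆ A: ∅, {f}, {d}, {f,d}; union → int = {f,d}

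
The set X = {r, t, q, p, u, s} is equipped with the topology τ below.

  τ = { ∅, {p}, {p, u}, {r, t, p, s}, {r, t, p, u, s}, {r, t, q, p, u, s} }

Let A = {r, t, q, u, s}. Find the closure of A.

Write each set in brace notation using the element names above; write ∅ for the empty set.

{r, t, q, u, s}

X∖A={p}, int(X∖A)={p}, hence cl(A)={r, t, q, u, s}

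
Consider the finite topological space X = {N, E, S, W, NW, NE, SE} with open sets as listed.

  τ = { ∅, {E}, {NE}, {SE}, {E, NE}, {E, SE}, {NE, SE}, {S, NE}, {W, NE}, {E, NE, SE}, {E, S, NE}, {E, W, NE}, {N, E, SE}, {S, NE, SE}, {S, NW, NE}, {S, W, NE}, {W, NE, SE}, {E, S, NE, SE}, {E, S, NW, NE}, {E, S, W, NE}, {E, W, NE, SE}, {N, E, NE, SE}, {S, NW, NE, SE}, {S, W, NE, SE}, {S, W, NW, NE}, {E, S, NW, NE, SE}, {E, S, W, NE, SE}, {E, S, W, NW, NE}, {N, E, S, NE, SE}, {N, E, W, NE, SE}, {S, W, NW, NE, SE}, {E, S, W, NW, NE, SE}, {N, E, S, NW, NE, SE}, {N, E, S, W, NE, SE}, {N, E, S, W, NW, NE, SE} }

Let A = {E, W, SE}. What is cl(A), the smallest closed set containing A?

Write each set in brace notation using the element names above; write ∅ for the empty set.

closure: X∖int(X∖A) = X∖{S, NW, NE} = {N, E, W, SE}

{N, E, W, SE}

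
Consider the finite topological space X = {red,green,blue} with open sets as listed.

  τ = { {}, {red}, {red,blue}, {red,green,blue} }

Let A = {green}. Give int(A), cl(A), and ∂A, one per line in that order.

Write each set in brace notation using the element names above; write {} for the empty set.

opens ⊆ A: {}; union → int = {}
complement {red,blue}; its interior {red,blue}; cl(A) = X∖{red,blue} = {green}
boundary = {green} ∖ {} = {green}

int(A) = {}
cl(A)  = {green}
∂A     = {green}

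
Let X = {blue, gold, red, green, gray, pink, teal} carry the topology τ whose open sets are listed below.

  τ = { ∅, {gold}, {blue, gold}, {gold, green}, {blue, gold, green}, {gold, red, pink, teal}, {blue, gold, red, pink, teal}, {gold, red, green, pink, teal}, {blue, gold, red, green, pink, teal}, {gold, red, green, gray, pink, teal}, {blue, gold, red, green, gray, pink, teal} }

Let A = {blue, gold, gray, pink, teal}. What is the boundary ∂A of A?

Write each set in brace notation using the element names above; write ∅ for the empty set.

interior: largest open inside A is {blue, gold} (from ∅, {gold}, {blue, gold})
cl via duality: int({red, green}) = ∅, so X∖∅ = {blue, gold, red, green, gray, pink, teal}
cl∖int = {red, green, gray, pink, teal}

{red, green, gray, pink, teal}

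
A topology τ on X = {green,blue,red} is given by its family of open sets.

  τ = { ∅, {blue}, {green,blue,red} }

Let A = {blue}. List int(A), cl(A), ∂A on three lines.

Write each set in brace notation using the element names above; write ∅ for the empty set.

int(A) = {blue}
cl(A)  = {green,blue,red}
∂A     = {green,red}

interior: largest open inside A is {blue} (from ∅, {blue})
cl via duality: int({green,red}) = ∅, so X∖∅ = {green,blue,red}
cl∖int = {green,red}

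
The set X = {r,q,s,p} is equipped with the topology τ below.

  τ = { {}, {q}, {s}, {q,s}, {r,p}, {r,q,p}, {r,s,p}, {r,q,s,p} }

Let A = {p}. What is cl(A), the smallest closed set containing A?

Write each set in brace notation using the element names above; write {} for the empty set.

{r,p}

X∖A={r,q,s}, int(X∖A)={q,s}, hence cl(A)={r,p}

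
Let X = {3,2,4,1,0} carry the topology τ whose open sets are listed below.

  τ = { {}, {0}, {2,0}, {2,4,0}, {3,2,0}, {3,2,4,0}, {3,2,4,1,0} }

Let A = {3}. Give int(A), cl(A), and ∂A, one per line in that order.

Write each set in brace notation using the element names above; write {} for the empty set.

opens ⊆ A: {}; union → int = {}
complement {2,4,1,0}; its interior {2,4,0}; cl(A) = X∖{2,4,0} = {3,1}
boundary = {3,1} ∖ {} = {3,1}

int(A) = {}
cl(A)  = {3,1}
∂A     = {3,1}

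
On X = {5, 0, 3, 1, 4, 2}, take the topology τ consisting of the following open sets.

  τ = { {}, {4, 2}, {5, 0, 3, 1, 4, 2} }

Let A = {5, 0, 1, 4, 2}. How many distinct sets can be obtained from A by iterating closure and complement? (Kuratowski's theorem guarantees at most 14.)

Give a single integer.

cl via duality: int({3}) = {}, so X∖{} = {5, 0, 3, 1, 4, 2}
Write k for closure, c for complement:
  1. A     = {5, 0, 1, 4, 2}
  2. kA    = {5, 0, 3, 1, 4, 2}
  3. cA    = {3}
  4. ckA   = {}
  5. kcA   = {5, 0, 3, 1}
  6. ckcA  = {4, 2}
applying k or c yields no new set

6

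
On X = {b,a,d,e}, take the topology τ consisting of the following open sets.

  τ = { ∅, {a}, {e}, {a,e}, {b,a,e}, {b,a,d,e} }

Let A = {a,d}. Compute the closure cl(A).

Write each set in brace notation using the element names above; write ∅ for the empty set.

{b,a,d}

closure: X∖int(X∖A) = X∖{e} = {b,a,d}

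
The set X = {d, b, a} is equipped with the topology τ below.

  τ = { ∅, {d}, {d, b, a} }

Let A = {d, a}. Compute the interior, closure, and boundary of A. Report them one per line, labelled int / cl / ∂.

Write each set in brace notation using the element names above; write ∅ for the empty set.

int(A) = {d}
cl(A)  = {d, b, a}
∂A     = {b, a}

U open, U⊆A: ∅, {d}. int(A) = ⋃ = {d}
X∖A={b}, int(X∖A)=∅, hence cl(A)={d, b, a}
∂A: remove int from cl → {b, a}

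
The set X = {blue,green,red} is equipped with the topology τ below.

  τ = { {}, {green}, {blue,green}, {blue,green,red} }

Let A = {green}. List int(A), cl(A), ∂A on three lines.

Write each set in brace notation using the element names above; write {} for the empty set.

int(A) = {green}
cl(A)  = {blue,green,red}
∂A     = {blue,red}

open subsets of A: {}, {green}; so int(A) = {green}
closure: X∖int(X∖A) = X∖{} = {blue,green,red}
∂A = {blue,green,red} minus {green} = {blue,red}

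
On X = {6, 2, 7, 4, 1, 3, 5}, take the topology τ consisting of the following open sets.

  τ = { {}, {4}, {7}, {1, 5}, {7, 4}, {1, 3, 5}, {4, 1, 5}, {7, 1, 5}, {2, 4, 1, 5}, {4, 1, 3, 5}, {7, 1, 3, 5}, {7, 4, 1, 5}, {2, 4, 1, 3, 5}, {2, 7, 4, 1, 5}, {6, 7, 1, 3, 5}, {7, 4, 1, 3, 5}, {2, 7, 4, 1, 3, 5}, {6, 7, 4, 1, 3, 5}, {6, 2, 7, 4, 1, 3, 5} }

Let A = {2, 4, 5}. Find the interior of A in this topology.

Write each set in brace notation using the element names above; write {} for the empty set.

{4}

open subsets of A: {}, {4}; so int(A) = {4}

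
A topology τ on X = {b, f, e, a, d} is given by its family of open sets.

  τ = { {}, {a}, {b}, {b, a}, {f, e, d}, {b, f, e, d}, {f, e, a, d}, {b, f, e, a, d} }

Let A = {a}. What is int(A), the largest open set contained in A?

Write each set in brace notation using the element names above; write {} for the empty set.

{a}

interior: largest open inside A is {a} (from {}, {a})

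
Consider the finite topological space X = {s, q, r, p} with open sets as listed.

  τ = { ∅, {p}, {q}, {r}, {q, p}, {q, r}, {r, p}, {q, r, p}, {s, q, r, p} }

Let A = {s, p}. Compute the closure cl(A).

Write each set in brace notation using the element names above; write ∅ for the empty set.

{s, p}

complement {q, r}; its interior {q, r}; cl(A) = X∖{q, r} = {s, p}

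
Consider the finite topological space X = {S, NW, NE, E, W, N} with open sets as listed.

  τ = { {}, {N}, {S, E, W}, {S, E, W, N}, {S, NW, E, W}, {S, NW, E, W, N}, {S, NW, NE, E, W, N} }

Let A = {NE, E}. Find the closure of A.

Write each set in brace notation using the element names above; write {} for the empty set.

{S, NW, NE, E, W}

closure: X∖int(X∖A) = X∖{N} = {S, NW, NE, E, W}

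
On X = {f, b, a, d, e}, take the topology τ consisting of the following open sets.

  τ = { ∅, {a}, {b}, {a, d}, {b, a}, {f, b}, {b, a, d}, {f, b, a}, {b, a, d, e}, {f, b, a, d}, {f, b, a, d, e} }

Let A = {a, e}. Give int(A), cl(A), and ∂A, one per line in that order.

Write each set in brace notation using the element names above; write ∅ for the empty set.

int(A) = {a}
cl(A)  = {a, d, e}
∂A     = {d, e}

interior: largest open inside A is {a} (from ∅, {a})
cl via duality: int({f, b, d}) = {f, b}, so X∖{f, b} = {a, d, e}
cl∖int = {d, e}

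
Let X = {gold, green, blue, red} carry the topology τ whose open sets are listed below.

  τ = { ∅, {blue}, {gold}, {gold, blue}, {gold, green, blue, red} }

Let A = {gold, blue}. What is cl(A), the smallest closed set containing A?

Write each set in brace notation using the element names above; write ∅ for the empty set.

{gold, green, blue, red}

closure: X∖int(X∖A) = X∖∅ = {gold, green, blue, red}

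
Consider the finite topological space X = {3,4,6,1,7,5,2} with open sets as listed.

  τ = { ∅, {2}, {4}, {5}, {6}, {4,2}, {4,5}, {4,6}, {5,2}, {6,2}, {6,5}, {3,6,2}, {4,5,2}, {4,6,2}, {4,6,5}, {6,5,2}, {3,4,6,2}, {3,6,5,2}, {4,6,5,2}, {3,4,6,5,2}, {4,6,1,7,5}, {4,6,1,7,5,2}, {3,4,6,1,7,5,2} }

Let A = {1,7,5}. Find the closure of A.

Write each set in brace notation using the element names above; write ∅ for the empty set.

{1,7,5}

complement {3,4,6,2}; its interior {3,4,6,2}; cl(A) = X∖{3,4,6,2} = {1,7,5}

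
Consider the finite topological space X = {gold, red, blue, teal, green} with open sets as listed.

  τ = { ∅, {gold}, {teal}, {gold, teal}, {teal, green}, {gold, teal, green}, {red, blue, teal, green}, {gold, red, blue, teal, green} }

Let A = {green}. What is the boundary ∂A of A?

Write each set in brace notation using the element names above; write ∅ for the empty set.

{red, blue, green}

interior: largest open inside A is ∅ (from ∅)
cl via duality: int({gold, red, blue, teal}) = {gold, teal}, so X∖{gold, teal} = {red, blue, green}
cl∖int = {red, blue, green}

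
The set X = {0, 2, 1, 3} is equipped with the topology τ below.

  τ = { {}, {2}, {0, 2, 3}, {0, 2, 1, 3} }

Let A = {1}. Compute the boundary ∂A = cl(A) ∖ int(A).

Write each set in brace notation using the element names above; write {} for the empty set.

interior: largest open inside A is {} (from {})
cl via duality: int({0, 2, 3}) = {0, 2, 3}, so X∖{0, 2, 3} = {1}
cl∖int = {1}

{1}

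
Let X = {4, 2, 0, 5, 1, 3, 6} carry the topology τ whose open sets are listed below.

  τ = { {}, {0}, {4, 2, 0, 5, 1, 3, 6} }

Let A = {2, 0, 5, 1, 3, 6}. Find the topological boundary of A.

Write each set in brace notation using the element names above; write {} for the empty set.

{4, 2, 5, 1, 3, 6}

open subsets of A: {}, {0}; so int(A) = {0}
closure: X∖int(X∖A) = X∖{} = {4, 2, 0, 5, 1, 3, 6}
∂A = {4, 2, 0, 5, 1, 3, 6} minus {0} = {4, 2, 5, 1, 3, 6}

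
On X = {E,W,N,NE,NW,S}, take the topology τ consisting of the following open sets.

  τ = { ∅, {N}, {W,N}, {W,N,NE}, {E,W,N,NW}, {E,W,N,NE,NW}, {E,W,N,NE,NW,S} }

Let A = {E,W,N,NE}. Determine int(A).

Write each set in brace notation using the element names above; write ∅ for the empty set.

U open, U⊆A: ∅, {N}, {W,N}, {W,N,NE}. int(A) = ⋃ = {W,N,NE}

{W,N,NE}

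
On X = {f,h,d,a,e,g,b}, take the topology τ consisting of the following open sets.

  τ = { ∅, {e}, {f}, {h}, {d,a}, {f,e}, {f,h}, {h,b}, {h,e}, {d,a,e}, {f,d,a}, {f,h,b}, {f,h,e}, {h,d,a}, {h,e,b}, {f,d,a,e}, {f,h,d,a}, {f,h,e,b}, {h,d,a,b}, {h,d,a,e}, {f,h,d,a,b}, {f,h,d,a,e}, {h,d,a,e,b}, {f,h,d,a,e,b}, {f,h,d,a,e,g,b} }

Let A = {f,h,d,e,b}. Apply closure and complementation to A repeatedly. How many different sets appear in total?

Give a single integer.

8

closure: X∖int(X∖A) = X∖∅ = {f,h,d,a,e,g,b}
Let k=closure and c=complement:
  1. A     = {f,h,d,e,b}
  2. kA    = {f,h,d,a,e,g,b}
  3. cA    = {a,g}
  4. ckA   = ∅
  5. kcA   = {d,a,g}
  6. ckcA  = {f,h,e,b}
  7. kckcA = {f,h,e,g,b}
  8. ckckcA = {d,a}
— saturated at 8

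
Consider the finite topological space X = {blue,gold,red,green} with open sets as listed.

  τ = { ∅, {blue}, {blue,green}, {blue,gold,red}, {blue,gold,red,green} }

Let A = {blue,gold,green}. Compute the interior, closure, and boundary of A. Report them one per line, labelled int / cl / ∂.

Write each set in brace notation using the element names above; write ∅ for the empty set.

int(A) = {blue,green}
cl(A)  = {blue,gold,red,green}
∂A     = {gold,red}

open subsets of A: ∅, {blue}, {blue,green}; so int(A) = {blue,green}
closure: X∖int(X∖A) = X∖∅ = {blue,gold,red,green}
∂A = {blue,gold,red,green} minus {blue,green} = {gold,red}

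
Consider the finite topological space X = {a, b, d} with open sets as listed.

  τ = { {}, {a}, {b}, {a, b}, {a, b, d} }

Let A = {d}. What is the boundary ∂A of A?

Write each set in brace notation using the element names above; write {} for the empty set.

{d}

open subsets of A: {}; so int(A) = {}
closure: X∖int(X∖A) = X∖{a, b} = {d}
∂A = {d} minus {} = {d}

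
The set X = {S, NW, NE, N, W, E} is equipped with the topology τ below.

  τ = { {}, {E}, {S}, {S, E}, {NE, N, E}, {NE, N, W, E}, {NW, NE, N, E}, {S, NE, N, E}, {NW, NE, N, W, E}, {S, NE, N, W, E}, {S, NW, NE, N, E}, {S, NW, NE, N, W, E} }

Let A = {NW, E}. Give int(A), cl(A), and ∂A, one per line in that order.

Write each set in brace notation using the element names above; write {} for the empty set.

int(A) = {E}
cl(A)  = {NW, NE, N, W, E}
∂A     = {NW, NE, N, W}

interior: largest open inside A is {E} (from {}, {E})
cl via duality: int({S, NE, N, W}) = {S}, so X∖{S} = {NW, NE, N, W, E}
cl∖int = {NW, NE, N, W}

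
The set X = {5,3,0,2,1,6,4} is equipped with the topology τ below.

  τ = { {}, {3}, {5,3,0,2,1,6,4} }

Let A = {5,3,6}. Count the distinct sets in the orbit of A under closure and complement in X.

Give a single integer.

6

X∖A={0,2,1,4}, int(X∖A)={}, hence cl(A)={5,3,0,2,1,6,4}
Orbit (k=closure, c=complement):
  1. A     = {5,3,6}
  2. kA    = {5,3,0,2,1,6,4}
  3. cA    = {0,2,1,4}
  4. ckA   = {}
  5. kcA   = {5,0,2,1,6,4}
  6. ckcA  = {3}
(closed under both — stop)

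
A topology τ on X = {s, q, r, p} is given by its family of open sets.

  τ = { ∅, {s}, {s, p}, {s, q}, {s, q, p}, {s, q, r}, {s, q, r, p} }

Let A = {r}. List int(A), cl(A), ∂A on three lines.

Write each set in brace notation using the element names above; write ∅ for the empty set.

opens ⊆ A: ∅; union → int = ∅
complement {s, q, p}; its interior {s, q, p}; cl(A) = X∖{s, q, p} = {r}
boundary = {r} ∖ ∅ = {r}

int(A) = ∅
cl(A)  = {r}
∂A     = {r}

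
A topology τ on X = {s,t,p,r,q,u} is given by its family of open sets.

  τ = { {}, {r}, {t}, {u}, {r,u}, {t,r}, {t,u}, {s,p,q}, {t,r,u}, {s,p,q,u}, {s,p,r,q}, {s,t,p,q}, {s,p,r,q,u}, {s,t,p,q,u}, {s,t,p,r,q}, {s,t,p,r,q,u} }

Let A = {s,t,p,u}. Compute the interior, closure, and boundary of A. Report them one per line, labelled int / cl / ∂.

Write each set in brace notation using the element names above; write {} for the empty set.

open subsets of A: {}, {t}, {u}, {t,u}; so int(A) = {t,u}
closure: X∖int(X∖A) = X∖{r} = {s,t,p,q,u}
∂A = {s,t,p,q,u} minus {t,u} = {s,p,q}

int(A) = {t,u}
cl(A)  = {s,t,p,q,u}
∂A     = {s,p,q}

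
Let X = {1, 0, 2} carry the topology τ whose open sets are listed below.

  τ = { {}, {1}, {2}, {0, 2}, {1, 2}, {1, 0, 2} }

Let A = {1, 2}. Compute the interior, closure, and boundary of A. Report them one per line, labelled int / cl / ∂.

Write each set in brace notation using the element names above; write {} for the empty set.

int(A) = {1, 2}
cl(A)  = {1, 0, 2}
∂A     = {0}

open subsets of A: {}, {2}, {1}, {1, 2}; so int(A) = {1, 2}
closure: X∖int(X∖A) = X∖{} = {1, 0, 2}
∂A = {1, 0, 2} minus {1, 2} = {0}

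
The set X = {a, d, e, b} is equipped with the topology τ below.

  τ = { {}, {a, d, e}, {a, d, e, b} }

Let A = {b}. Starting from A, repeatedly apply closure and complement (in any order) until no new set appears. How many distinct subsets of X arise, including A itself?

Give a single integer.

4

X∖A={a, d, e}, int(X∖A)={a, d, e}, hence cl(A)={b}
Orbit (k=closure, c=complement):
  1. A     = {b}
  2. cA    = {a, d, e}
  3. kcA   = {a, d, e, b}
  4. ckcA  = {}
(closed under both — stop)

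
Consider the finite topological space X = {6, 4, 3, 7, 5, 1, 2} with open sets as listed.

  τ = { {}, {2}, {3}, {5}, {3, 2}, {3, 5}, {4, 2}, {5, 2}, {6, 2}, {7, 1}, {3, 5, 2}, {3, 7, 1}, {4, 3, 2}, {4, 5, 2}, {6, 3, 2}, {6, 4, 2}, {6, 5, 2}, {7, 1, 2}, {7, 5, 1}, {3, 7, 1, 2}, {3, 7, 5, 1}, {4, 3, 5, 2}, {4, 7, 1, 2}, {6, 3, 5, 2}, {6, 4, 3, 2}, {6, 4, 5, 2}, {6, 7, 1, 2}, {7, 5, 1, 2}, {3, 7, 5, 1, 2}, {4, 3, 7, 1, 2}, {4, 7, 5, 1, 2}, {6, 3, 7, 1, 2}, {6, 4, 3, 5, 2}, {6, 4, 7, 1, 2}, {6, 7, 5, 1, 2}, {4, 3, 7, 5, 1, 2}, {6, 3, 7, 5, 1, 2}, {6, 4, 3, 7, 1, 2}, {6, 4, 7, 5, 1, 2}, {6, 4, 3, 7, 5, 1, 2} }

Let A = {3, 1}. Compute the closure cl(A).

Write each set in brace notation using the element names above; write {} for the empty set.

{3, 7, 1}

closure: X∖int(X∖A) = X∖{6, 4, 5, 2} = {3, 7, 1}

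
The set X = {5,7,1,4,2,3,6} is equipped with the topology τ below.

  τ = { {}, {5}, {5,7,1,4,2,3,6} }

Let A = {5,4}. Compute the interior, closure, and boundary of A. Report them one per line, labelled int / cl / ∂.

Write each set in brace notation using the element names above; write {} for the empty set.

int(A) = {5}
cl(A)  = {5,7,1,4,2,3,6}
∂A     = {7,1,4,2,3,6}

opens ⊆ A: {}, {5}; union → int = {5}
complement {7,1,2,3,6}; its interior {}; cl(A) = X∖{} = {5,7,1,4,2,3,6}
boundary = {5,7,1,4,2,3,6} ∖ {5} = {7,1,4,2,3,6}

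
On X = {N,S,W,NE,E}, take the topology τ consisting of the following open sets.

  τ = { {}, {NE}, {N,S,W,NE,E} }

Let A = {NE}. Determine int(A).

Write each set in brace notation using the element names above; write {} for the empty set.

U open, U⊆A: {}, {NE}. int(A) = ⋃ = {NE}

{NE}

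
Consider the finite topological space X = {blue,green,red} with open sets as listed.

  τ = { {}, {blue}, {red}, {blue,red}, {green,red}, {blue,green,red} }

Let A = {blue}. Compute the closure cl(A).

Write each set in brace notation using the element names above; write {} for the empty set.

cl via duality: int({green,red}) = {green,red}, so X∖{green,red} = {blue}

{blue}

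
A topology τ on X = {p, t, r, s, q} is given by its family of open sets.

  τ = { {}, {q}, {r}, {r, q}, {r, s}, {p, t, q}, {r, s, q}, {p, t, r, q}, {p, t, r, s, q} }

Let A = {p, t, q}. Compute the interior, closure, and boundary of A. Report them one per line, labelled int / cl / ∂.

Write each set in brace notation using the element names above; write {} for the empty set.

int(A) = {p, t, q}
cl(A)  = {p, t, q}
∂A     = {}

open subsets of A: {}, {q}, {p, t, q}; so int(A) = {p, t, q}
closure: X∖int(X∖A) = X∖{r, s} = {p, t, q}
∂A = {p, t, q} minus {p, t, q} = {}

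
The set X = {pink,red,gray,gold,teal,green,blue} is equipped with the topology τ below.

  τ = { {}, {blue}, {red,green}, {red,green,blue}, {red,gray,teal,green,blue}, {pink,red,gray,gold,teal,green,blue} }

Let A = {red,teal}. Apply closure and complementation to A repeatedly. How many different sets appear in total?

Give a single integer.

8

complement {pink,gray,gold,green,blue}; its interior {blue}; cl(A) = X∖{blue} = {pink,red,gray,gold,teal,green}
With k = closure, c = complement:
  1. A     = {red,teal}
  2. kA    = {pink,red,gray,gold,teal,green}
  3. cA    = {pink,gray,gold,green,blue}
  4. ckA   = {blue}
  5. kcA   = {pink,red,gray,gold,teal,green,blue}
  6. kckA  = {pink,gray,gold,teal,blue}
  7. ckcA  = {}
  8. ckckA = {red,green}
k, c of each give nothing new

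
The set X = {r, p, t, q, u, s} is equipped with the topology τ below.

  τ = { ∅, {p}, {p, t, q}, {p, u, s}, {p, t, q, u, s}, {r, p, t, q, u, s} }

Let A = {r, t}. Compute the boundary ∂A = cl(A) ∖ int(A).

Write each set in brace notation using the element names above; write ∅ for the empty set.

open subsets of A: ∅; so int(A) = ∅
closure: X∖int(X∖A) = X∖{p, u, s} = {r, t, q}
∂A = {r, t, q} minus ∅ = {r, t, q}

{r, t, q}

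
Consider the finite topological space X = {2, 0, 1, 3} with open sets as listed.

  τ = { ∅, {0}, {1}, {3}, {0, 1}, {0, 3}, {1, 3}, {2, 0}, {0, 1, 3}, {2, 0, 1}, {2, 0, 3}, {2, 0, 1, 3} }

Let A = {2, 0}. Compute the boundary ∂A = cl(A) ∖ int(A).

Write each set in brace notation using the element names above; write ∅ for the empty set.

∅

interior: largest open inside A is {2, 0} (from ∅, {0}, {2, 0})
cl via duality: int({1, 3}) = {1, 3}, so X∖{1, 3} = {2, 0}
cl∖int = ∅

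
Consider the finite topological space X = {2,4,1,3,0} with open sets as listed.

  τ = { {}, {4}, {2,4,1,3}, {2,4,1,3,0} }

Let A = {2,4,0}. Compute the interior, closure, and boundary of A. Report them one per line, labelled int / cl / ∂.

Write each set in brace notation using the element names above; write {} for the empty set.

int(A) = {4}
cl(A)  = {2,4,1,3,0}
∂A     = {2,1,3,0}

U open, U⊆A: {}, {4}. int(A) = ⋃ = {4}
X∖A={1,3}, int(X∖A)={}, hence cl(A)={2,4,1,3,0}
∂A: remove int from cl → {2,1,3,0}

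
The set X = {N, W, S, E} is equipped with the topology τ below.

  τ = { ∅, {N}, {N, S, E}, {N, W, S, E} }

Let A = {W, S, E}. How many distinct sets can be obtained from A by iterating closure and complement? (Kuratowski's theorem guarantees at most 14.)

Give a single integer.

4

complement {N}; its interior {N}; cl(A) = X∖{N} = {W, S, E}
With k = closure, c = complement:
  1. A     = {W, S, E}
  2. cA    = {N}
  3. kcA   = {N, W, S, E}
  4. ckcA  = ∅
k, c of each give nothing new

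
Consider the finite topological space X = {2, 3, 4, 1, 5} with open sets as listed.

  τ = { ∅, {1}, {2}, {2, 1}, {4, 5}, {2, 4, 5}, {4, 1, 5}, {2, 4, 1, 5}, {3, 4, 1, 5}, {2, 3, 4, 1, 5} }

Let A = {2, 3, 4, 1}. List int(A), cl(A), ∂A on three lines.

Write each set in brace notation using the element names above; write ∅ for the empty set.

U open, U⊆A: ∅, {2}, {1}, {2, 1}. int(A) = ⋃ = {2, 1}
X∖A={5}, int(X∖A)=∅, hence cl(A)={2, 3, 4, 1, 5}
∂A: remove int from cl → {3, 4, 5}

int(A) = {2, 1}
cl(A)  = {2, 3, 4, 1, 5}
∂A     = {3, 4, 5}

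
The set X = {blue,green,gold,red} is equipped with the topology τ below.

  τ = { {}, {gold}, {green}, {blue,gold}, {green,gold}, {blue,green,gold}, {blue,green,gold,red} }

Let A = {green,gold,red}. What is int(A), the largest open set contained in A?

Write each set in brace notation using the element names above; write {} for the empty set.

open subsets of A: {}, {gold}, {green}, {green,gold}; so int(A) = {green,gold}

{green,gold}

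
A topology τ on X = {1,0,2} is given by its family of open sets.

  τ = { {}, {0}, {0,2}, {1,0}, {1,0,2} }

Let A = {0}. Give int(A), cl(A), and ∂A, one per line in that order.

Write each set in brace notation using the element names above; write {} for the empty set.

int(A) = {0}
cl(A)  = {1,0,2}
∂A     = {1,2}

U open, U⊆A: {}, {0}. int(A) = ⋃ = {0}
X∖A={1,2}, int(X∖A)={}, hence cl(A)={1,0,2}
∂A: remove int from cl → {1,2}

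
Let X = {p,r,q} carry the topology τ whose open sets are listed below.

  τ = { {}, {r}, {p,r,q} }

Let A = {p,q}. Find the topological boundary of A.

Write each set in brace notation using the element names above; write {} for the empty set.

opens ⊆ A: {}; union → int = {}
complement {r}; its interior {r}; cl(A) = X∖{r} = {p,q}
boundary = {p,q} ∖ {} = {p,q}

{p,q}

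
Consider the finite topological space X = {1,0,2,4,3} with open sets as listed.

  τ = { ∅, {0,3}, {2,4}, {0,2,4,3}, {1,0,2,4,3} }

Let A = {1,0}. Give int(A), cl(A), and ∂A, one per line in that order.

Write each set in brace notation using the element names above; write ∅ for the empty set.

interior: largest open inside A is ∅ (from ∅)
cl via duality: int({2,4,3}) = {2,4}, so X∖{2,4} = {1,0,3}
cl∖int = {1,0,3}

int(A) = ∅
cl(A)  = {1,0,3}
∂A     = {1,0,3}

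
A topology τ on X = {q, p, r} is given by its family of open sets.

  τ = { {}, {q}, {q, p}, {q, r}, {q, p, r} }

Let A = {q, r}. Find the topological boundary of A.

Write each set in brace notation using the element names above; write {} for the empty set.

{p}

interior: largest open inside A is {q, r} (from {}, {q}, {q, r})
cl via duality: int({p}) = {}, so X∖{} = {q, p, r}
cl∖int = {p}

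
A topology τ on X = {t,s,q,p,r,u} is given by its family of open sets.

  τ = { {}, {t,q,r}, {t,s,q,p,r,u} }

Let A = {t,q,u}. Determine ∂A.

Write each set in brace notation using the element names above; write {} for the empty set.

{t,s,q,p,r,u}

U open, U⊆A: {}. int(A) = ⋃ = {}
X∖A={s,p,r}, int(X∖A)={}, hence cl(A)={t,s,q,p,r,u}
∂A: remove int from cl → {t,s,q,p,r,u}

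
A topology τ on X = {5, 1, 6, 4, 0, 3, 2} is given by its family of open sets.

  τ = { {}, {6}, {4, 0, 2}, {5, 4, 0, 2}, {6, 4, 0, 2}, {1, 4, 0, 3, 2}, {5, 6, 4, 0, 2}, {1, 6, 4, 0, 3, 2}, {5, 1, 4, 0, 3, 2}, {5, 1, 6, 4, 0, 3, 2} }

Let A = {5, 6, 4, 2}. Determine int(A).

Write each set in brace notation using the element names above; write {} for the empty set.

{6}

U open, U⊆A: {}, {6}. int(A) = ⋃ = {6}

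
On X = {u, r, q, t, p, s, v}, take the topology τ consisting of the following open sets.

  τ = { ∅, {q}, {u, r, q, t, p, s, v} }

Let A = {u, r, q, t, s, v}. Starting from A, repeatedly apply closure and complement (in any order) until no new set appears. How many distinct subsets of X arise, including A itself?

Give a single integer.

complement {p}; its interior ∅; cl(A) = X∖∅ = {u, r, q, t, p, s, v}
With k = closure, c = complement:
  1. A     = {u, r, q, t, s, v}
  2. kA    = {u, r, q, t, p, s, v}
  3. cA    = {p}
  4. ckA   = ∅
  5. kcA   = {u, r, t, p, s, v}
  6. ckcA  = {q}
k, c of each give nothing new

6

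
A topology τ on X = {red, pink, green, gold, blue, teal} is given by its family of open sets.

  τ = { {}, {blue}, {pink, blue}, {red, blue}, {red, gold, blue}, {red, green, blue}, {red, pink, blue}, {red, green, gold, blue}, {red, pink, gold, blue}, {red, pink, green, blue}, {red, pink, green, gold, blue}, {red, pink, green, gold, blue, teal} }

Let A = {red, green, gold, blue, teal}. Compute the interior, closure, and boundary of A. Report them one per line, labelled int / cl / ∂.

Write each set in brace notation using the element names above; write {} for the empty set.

int(A) = {red, green, gold, blue}
cl(A)  = {red, pink, green, gold, blue, teal}
∂A     = {pink, teal}

open subsets of A: {}, {blue}, {red, blue}, {red, gold, blue}, {red, green, blue}, {red, green, gold, blue}; so int(A) = {red, green, gold, blue}
closure: X∖int(X∖A) = X∖{} = {red, pink, green, gold, blue, teal}
∂A = {red, pink, green, gold, blue, teal} minus {red, green, gold, blue} = {pink, teal}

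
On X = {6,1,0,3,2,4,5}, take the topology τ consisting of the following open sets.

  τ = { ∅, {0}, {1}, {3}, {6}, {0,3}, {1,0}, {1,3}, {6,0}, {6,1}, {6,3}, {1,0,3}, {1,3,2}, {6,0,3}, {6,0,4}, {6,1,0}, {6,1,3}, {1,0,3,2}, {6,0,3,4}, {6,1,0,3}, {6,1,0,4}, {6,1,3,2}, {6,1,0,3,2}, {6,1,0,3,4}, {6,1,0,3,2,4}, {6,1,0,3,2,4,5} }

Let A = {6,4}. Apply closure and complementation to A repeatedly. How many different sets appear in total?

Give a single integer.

X∖A={1,0,3,2,5}, int(X∖A)={1,0,3,2}, hence cl(A)={6,4,5}
Orbit (k=closure, c=complement):
  1. A     = {6,4}
  2. kA    = {6,4,5}
  3. cA    = {1,0,3,2,5}
  4. ckA   = {1,0,3,2}
  5. kcA   = {1,0,3,2,4,5}
  6. ckcA  = {6}
(closed under both — stop)

6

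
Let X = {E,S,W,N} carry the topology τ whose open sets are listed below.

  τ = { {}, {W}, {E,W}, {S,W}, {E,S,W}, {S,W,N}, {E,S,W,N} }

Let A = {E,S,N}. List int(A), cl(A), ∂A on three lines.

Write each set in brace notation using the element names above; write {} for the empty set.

int(A) = {}
cl(A)  = {E,S,N}
∂A     = {E,S,N}

U open, U⊆A: {}. int(A) = ⋃ = {}
X∖A={W}, int(X∖A)={W}, hence cl(A)={E,S,N}
∂A: remove int from cl → {E,S,N}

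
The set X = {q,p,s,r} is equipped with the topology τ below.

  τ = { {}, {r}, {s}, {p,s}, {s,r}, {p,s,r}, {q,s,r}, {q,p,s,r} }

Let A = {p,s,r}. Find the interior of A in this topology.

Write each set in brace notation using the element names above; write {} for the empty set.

U open, U⊆A: {}, {r}, {s}, {p,s}, {s,r}, {p,s,r}. int(A) = ⋃ = {p,s,r}

{p,s,r}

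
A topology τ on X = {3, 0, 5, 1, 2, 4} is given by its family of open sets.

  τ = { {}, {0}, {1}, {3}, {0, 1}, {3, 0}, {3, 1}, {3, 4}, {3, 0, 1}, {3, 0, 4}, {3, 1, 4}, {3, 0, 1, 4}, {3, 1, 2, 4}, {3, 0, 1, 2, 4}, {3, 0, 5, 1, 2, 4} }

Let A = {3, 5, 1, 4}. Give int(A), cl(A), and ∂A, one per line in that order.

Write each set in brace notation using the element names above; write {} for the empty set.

opens ⊆ A: {}, {3}, {1}, {3, 4}, {3, 1}, {3, 1, 4}; union → int = {3, 1, 4}
complement {0, 2}; its interior {0}; cl(A) = X∖{0} = {3, 5, 1, 2, 4}
boundary = {3, 5, 1, 2, 4} ∖ {3, 1, 4} = {5, 2}

int(A) = {3, 1, 4}
cl(A)  = {3, 5, 1, 2, 4}
∂A     = {5, 2}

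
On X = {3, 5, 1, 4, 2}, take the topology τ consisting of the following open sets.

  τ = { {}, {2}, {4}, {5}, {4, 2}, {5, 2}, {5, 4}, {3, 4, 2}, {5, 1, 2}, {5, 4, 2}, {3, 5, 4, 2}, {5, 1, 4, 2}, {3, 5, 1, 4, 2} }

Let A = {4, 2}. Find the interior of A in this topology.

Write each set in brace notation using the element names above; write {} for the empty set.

interior: largest open inside A is {4, 2} (from {}, {4}, {2}, {4, 2})

{4, 2}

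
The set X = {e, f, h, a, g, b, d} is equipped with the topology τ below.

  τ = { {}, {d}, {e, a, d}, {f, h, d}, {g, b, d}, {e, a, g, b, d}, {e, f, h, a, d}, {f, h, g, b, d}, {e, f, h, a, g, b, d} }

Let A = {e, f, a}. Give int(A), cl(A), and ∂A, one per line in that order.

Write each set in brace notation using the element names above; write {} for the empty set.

int(A) = {}
cl(A)  = {e, f, h, a}
∂A     = {e, f, h, a}

U open, U⊆A: {}. int(A) = ⋃ = {}
X∖A={h, g, b, d}, int(X∖A)={g, b, d}, hence cl(A)={e, f, h, a}
∂A: remove int from cl → {e, f, h, a}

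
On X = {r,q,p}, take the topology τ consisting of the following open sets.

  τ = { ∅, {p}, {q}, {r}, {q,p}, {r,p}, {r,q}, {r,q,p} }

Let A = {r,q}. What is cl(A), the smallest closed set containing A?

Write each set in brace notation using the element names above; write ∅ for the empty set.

{r,q}

complement {p}; its interior {p}; cl(A) = X∖{p} = {r,q}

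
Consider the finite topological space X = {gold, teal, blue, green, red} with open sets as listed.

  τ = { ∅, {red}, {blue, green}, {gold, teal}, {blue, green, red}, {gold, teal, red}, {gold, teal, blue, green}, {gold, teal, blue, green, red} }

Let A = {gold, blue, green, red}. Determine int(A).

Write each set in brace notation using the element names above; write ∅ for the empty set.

{blue, green, red}

open subsets of A: ∅, {red}, {blue, green}, {blue, green, red}; so int(A) = {blue, green, red}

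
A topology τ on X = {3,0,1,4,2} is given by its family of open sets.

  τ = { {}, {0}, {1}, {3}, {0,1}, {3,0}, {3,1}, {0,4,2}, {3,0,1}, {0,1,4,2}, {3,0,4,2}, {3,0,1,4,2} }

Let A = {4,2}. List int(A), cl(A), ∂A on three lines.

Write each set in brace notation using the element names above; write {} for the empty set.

interior: largest open inside A is {} (from {})
cl via duality: int({3,0,1}) = {3,0,1}, so X∖{3,0,1} = {4,2}
cl∖int = {4,2}

int(A) = {}
cl(A)  = {4,2}
∂A     = {4,2}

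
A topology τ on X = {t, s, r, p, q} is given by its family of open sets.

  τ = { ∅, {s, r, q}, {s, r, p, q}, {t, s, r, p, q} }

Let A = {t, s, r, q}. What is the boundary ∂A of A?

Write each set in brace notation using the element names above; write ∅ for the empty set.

interior: largest open inside A is {s, r, q} (from ∅, {s, r, q})
cl via duality: int({p}) = ∅, so X∖∅ = {t, s, r, p, q}
cl∖int = {t, p}

{t, p}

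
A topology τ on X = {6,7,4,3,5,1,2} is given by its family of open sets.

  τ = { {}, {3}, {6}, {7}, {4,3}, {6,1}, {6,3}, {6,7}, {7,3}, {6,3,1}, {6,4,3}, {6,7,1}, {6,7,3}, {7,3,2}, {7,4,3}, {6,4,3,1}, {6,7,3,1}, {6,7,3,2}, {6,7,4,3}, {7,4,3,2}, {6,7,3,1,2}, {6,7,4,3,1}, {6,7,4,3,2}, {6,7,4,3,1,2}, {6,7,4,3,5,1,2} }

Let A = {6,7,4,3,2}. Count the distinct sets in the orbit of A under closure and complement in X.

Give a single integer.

4

X∖A={5,1}, int(X∖A)={}, hence cl(A)={6,7,4,3,5,1,2}
Orbit (k=closure, c=complement):
  1. A     = {6,7,4,3,2}
  2. kA    = {6,7,4,3,5,1,2}
  3. cA    = {5,1}
  4. ckA   = {}
(closed under both — stop)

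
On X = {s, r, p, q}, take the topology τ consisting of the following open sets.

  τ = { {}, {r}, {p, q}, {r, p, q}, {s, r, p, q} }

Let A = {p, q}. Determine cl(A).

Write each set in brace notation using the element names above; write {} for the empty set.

X∖A={s, r}, int(X∖A)={r}, hence cl(A)={s, p, q}

{s, p, q}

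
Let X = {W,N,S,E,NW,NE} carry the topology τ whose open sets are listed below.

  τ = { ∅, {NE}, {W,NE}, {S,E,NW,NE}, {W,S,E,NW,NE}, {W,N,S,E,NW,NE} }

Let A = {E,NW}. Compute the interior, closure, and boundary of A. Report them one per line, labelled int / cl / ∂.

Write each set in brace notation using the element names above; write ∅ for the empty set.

int(A) = ∅
cl(A)  = {N,S,E,NW}
∂A     = {N,S,E,NW}

interior: largest open inside A is ∅ (from ∅)
cl via duality: int({W,N,S,NE}) = {W,NE}, so X∖{W,NE} = {N,S,E,NW}
cl∖int = {N,S,E,NW}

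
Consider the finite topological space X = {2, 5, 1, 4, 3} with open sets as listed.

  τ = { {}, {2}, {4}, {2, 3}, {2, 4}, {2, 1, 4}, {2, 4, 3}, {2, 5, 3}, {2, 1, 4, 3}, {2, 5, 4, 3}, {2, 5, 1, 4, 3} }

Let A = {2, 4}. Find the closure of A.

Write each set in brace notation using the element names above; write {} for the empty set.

{2, 5, 1, 4, 3}

closure: X∖int(X∖A) = X∖{} = {2, 5, 1, 4, 3}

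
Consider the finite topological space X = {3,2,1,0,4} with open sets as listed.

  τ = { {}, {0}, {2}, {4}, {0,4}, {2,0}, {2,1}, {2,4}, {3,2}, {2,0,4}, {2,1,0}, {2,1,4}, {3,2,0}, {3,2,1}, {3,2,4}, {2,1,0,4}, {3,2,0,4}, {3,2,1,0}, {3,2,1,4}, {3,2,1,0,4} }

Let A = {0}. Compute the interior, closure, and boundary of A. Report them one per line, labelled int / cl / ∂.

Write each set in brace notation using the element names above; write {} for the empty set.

open subsets of A: {}, {0}; so int(A) = {0}
closure: X∖int(X∖A) = X∖{3,2,1,4} = {0}
∂A = {0} minus {0} = {}

int(A) = {0}
cl(A)  = {0}
∂A     = {}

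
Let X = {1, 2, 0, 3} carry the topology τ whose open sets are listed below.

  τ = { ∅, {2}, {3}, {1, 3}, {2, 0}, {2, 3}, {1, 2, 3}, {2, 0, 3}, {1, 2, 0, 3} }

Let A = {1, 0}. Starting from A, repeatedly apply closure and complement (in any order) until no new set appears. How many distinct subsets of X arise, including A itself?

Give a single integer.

4

complement {2, 3}; its interior {2, 3}; cl(A) = X∖{2, 3} = {1, 0}
With k = closure, c = complement:
  1. A     = {1, 0}
  2. cA    = {2, 3}
  3. kcA   = {1, 2, 0, 3}
  4. ckcA  = ∅
k, c of each give nothing new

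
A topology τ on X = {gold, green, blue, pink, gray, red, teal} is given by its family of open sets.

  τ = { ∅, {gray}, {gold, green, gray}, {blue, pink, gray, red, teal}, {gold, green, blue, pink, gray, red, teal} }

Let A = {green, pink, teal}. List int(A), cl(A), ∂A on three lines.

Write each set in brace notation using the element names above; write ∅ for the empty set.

U open, U⊆A: ∅. int(A) = ⋃ = ∅
X∖A={gold, blue, gray, red}, int(X∖A)={gray}, hence cl(A)={gold, green, blue, pink, red, teal}
∂A: remove int from cl → {gold, green, blue, pink, red, teal}

int(A) = ∅
cl(A)  = {gold, green, blue, pink, red, teal}
∂A     = {gold, green, blue, pink, red, teal}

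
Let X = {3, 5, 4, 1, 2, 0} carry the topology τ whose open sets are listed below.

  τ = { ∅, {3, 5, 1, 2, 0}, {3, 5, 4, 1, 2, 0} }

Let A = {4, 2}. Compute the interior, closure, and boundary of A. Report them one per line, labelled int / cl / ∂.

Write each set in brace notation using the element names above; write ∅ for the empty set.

int(A) = ∅
cl(A)  = {3, 5, 4, 1, 2, 0}
∂A     = {3, 5, 4, 1, 2, 0}

interior: largest open inside A is ∅ (from ∅)
cl via duality: int({3, 5, 1, 0}) = ∅, so X∖∅ = {3, 5, 4, 1, 2, 0}
cl∖int = {3, 5, 4, 1, 2, 0}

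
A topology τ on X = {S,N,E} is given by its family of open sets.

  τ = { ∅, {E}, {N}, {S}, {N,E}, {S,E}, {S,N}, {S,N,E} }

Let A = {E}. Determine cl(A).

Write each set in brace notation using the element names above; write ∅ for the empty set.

closure: X∖int(X∖A) = X∖{S,N} = {E}

{E}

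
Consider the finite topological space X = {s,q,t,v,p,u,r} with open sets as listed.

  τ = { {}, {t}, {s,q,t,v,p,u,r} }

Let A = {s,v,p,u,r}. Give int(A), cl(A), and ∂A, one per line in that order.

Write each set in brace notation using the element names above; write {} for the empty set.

open subsets of A: {}; so int(A) = {}
closure: X∖int(X∖A) = X∖{t} = {s,q,v,p,u,r}
∂A = {s,q,v,p,u,r} minus {} = {s,q,v,p,u,r}

int(A) = {}
cl(A)  = {s,q,v,p,u,r}
∂A     = {s,q,v,p,u,r}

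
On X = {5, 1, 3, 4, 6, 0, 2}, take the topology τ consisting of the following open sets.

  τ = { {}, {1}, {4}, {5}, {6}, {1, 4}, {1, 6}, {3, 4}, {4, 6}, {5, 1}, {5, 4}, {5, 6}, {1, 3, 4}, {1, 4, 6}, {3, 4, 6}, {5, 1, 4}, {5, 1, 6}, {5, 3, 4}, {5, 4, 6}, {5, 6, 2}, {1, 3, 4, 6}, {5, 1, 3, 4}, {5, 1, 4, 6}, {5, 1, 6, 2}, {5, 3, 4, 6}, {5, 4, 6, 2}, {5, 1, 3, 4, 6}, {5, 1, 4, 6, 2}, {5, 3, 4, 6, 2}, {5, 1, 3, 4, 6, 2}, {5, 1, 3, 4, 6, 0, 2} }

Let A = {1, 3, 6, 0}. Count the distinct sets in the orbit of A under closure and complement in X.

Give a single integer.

cl via duality: int({5, 4, 2}) = {5, 4}, so X∖{5, 4} = {1, 3, 6, 0, 2}
Write k for closure, c for complement:
  1. A     = {1, 3, 6, 0}
  2. kA    = {1, 3, 6, 0, 2}
  3. cA    = {5, 4, 2}
  4. ckA   = {5, 4}
  5. kcA   = {5, 3, 4, 0, 2}
  6. ckcA  = {1, 6}
  7. kckcA = {1, 6, 0, 2}
  8. ckckcA = {5, 3, 4}
applying k or c yields no new set

8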